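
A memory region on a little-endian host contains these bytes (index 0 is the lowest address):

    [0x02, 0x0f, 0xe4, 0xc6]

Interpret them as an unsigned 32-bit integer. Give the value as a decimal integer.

3336834818

Little-endian stores the least-significant byte at the lowest address.
Reassemble most-significant byte first: C6 E4 0F 02 → 0xC6E40F02.
0xC6E40F02 = 3336834818.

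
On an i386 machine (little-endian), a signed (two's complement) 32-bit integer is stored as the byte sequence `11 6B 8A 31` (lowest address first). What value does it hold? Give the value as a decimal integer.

831154961

Little-endian stores the least-significant byte at the lowest address.
Reassemble most-significant byte first: 31 8A 6B 11 → 0x318A6B11.
0x318A6B11 = 831154961.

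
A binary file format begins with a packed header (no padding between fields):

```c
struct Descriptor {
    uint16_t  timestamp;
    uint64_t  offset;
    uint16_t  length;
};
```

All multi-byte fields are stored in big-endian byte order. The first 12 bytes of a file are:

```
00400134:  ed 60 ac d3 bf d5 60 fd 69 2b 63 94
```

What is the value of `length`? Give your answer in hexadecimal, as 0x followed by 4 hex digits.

0x6394

`length` follows `timestamp` (2 B), `offset` (8 B), so it starts at offset 2 + 8 = 10 and occupies 2 bytes.
Bytes at offsets 10..11: 63 94.
Big-endian stores the most-significant byte at the lowest address.
The bytes are already most-significant first: 0x6394.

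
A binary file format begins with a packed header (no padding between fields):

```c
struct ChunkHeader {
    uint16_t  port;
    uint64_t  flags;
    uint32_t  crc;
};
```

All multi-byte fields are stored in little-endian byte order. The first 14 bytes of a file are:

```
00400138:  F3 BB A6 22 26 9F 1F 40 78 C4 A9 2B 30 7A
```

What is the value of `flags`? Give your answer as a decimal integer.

14157135933197394598

`flags` follows `port` (2 bytes), so it starts at byte offset 2 and occupies 8 bytes.
Bytes at offsets 2..9: A6 22 26 9F 1F 40 78 C4.
Little-endian stores the least-significant byte at the lowest address.
Reassemble most-significant byte first: C4 78 40 1F 9F 26 22 A6 → 0xC478401F9F2622A6.
0xC478401F9F2622A6 = 14157135933197394598.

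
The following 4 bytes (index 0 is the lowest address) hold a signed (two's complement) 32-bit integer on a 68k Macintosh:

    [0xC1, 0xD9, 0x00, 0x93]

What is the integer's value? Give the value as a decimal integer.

In big-endian order the high byte comes first in memory.
The bytes are already most-significant first: 0xC1D90093.
Top bit is set, so as a signed 32-bit value this is 0xC1D90093 − 2^32 = -1042743149.

-1042743149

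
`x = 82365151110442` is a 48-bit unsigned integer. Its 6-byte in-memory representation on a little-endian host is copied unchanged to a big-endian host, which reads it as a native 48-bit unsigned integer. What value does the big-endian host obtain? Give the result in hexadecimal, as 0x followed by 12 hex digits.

82365151110442 in 48-bit hexadecimal is 0x4AE92192E52A.
Stored little-endian, the bytes at ascending addresses are 2A E5 92 21 E9 4A.
Read back as big-endian, the last byte is least significant, giving 0x2AE59221E94A.

0x2AE59221E94A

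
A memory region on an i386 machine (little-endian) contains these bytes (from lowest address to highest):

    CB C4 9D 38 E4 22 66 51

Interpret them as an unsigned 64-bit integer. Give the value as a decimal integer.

5865413928294401227

Little-endian stores the least-significant byte at the lowest address.
Reassemble most-significant byte first: 51 66 22 E4 38 9D C4 CB → 0x516622E4389DC4CB.
0x516622E4389DC4CB = 5865413928294401227.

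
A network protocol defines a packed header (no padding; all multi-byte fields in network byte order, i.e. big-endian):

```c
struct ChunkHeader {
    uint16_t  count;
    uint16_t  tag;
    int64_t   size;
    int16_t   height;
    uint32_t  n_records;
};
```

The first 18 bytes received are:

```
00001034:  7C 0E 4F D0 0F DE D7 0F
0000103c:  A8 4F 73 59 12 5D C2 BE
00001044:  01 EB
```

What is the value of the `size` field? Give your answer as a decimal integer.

1143587817646945113

`size` follows `count` (2 B), `tag` (2 B), so it starts at offset 2 + 2 = 4 and occupies 8 bytes.
Bytes at offsets 4..11: 0F DE D7 0F A8 4F 73 59.
Big-endian stores the most-significant byte at the lowest address.
The bytes are already most-significant first: 0x0FDED70FA84F7359.
0x0FDED70FA84F7359 = 1143587817646945113.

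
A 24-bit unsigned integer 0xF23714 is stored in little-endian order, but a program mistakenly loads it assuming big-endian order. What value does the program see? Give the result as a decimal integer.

Stored little-endian, the bytes at ascending addresses are 14 37 F2.
Read back as big-endian, the last byte is least significant, giving 0x1437F2.
0x1437F2 = 1325042.

1325042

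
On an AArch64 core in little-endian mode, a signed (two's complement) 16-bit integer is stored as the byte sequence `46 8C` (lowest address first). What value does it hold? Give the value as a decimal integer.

Little-endian stores the least-significant byte at the lowest address.
Reassemble most-significant byte first: 8C 46 → 0x8C46.
Top bit is set, so as a signed 16-bit value this is 0x8C46 − 2^16 = -29626.

-29626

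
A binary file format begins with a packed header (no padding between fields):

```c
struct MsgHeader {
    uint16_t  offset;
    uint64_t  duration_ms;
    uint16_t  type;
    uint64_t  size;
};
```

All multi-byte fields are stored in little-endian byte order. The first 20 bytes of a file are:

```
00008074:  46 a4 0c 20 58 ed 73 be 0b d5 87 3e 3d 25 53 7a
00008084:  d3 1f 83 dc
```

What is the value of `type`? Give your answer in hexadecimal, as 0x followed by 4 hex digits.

`type` follows `offset` (2 B), `duration_ms` (8 B), so it starts at offset 2 + 8 = 10 and occupies 2 bytes.
Bytes at offsets 10..11: 87 3E.
Little-endian: lowest address holds the least-significant byte.
Reassemble most-significant byte first: 3E 87 → 0x3E87.

0x3E87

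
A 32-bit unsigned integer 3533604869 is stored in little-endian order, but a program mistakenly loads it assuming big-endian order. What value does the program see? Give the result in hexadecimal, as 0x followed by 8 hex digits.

3533604869 in 32-bit hexadecimal is 0xD29E8805.
Stored little-endian, the bytes at ascending addresses are 05 88 9E D2.
Read back as big-endian, the last byte is least significant, giving 0x05889ED2.

0x05889ED2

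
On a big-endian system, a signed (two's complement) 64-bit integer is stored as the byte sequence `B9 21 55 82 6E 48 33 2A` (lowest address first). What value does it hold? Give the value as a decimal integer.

Big-endian stores the most-significant byte at the lowest address.
The bytes are already most-significant first: 0xB92155826E48332A.
Top bit is set, so as a signed 64-bit value this is 0xB92155826E48332A − 2^64 = -5106706483777096918.

-5106706483777096918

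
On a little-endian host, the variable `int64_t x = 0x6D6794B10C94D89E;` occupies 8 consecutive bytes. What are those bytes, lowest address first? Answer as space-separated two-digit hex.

Split into bytes (most-significant first): 6D 67 94 B1 0C 94 D8 9E.
In little-endian order the low byte comes first in memory.
So at ascending addresses the bytes are 9E D8 94 0C B1 94 67 6D.

9E D8 94 0C B1 94 67 6D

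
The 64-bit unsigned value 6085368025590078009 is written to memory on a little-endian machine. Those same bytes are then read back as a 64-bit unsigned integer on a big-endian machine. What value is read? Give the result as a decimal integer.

6085368025590078009 in 64-bit hexadecimal is 0x547391FA44D11A39.
Stored little-endian, the bytes at ascending addresses are 39 1A D1 44 FA 91 73 54.
Read back as big-endian, the last byte is least significant, giving 0x391AD144FA917354.
0x391AD144FA917354 = 4114831303748186964.

4114831303748186964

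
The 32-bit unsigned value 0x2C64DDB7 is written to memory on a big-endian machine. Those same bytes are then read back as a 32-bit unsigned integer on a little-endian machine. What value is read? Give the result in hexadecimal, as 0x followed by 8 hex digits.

Stored big-endian, the bytes at ascending addresses are 2C 64 DD B7.
Read back as little-endian, the first byte is least significant, giving 0xB7DD642C.

0xB7DD642C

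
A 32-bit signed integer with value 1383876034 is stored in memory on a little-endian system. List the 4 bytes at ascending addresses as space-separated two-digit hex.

1383876034 in hexadecimal, padded to 32 bits, is 0x527C45C2.
Split into bytes (most-significant first): 52 7C 45 C2.
Little-endian stores the least-significant byte at the lowest address.
So at ascending addresses the bytes are C2 45 7C 52.

C2 45 7C 52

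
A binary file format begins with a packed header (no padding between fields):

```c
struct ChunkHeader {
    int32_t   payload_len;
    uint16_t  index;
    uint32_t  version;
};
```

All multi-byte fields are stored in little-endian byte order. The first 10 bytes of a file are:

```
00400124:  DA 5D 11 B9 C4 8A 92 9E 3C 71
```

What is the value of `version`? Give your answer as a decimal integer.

1899798162

`version` follows `payload_len` (4 B), `index` (2 B), so it starts at offset 4 + 2 = 6 and occupies 4 bytes.
Bytes at offsets 6..9: 92 9E 3C 71.
In little-endian order the low byte comes first in memory.
Reassemble most-significant byte first: 71 3C 9E 92 → 0x713C9E92.
0x713C9E92 = 1899798162.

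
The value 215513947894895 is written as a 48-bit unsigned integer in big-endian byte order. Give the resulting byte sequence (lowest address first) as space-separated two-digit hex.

C4 02 40 4E F4 6F

215513947894895 in hexadecimal, padded to 48 bits, is 0xC402404EF46F.
Split into bytes (most-significant first): C4 02 40 4E F4 6F.
In big-endian order the high byte comes first in memory.
So the memory order matches the most-significant-first order: C4 02 40 4E F4 6F.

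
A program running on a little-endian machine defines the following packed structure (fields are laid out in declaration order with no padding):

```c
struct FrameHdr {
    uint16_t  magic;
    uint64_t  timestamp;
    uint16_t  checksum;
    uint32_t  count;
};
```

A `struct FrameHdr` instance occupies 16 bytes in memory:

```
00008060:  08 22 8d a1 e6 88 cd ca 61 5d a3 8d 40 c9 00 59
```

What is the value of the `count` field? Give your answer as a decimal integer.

1493223744

`count` follows `magic` (2 B), `timestamp` (8 B), `checksum` (2 B), so it starts at offset 2 + 8 + 2 = 12 and occupies 4 bytes.
Bytes at offsets 12..15: 40 C9 00 59.
Little-endian: lowest address holds the least-significant byte.
Reassemble most-significant byte first: 59 00 C9 40 → 0x5900C940.
0x5900C940 = 1493223744.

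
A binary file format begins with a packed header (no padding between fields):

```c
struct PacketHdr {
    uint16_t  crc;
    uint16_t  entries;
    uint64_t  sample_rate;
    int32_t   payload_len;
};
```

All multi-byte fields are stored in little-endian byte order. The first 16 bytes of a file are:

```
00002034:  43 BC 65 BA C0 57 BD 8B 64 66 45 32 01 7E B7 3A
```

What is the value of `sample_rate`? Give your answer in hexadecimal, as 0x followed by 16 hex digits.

`sample_rate` follows `crc` (2 B), `entries` (2 B), so it starts at offset 2 + 2 = 4 and occupies 8 bytes.
Bytes at offsets 4..11: C0 57 BD 8B 64 66 45 32.
Little-endian stores the least-significant byte at the lowest address.
Reassemble most-significant byte first: 32 45 66 64 8B BD 57 C0 → 0x324566648BBD57C0.

0x324566648BBD57C0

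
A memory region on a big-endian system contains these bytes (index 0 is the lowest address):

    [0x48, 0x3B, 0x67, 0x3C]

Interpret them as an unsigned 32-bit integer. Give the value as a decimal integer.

Big-endian stores the most-significant byte at the lowest address.
The bytes are already most-significant first: 0x483B673C.
0x483B673C = 1211852604.

1211852604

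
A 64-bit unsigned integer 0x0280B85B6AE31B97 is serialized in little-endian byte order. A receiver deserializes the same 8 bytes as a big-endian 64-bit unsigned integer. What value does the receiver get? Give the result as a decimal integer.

Stored little-endian, the bytes at ascending addresses are 97 1B E3 6A 5B B8 80 02.
Read back as big-endian, the last byte is least significant, giving 0x971BE36A5BB88002.
0x971BE36A5BB88002 = 10888546570043162626.

10888546570043162626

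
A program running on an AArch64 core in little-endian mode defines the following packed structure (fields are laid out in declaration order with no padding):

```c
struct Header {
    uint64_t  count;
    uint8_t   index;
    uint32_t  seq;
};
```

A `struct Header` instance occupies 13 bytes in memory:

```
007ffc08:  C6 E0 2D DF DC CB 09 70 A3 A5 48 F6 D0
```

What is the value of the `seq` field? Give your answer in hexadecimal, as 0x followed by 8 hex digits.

0xD0F648A5

`seq` follows `count` (8 B), `index` (1 B), so it starts at offset 8 + 1 = 9 and occupies 4 bytes.
Bytes at offsets 9..12: A5 48 F6 D0.
In little-endian order the low byte comes first in memory.
Reassemble most-significant byte first: D0 F6 48 A5 → 0xD0F648A5.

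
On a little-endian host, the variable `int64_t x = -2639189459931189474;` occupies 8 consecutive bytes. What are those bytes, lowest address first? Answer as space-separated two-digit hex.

1E AF D8 51 2B B7 5F DB

Two's complement of -2639189459931189474 in 64 bits: 2639189459931189474 = 0x24A048D4AE2750E2; invert → 0xDB5FB72B51D8AF1D; add 1 → 0xDB5FB72B51D8AF1E.
Split into bytes (most-significant first): DB 5F B7 2B 51 D8 AF 1E.
In little-endian order the low byte comes first in memory.
So at ascending addresses the bytes are 1E AF D8 51 2B B7 5F DB.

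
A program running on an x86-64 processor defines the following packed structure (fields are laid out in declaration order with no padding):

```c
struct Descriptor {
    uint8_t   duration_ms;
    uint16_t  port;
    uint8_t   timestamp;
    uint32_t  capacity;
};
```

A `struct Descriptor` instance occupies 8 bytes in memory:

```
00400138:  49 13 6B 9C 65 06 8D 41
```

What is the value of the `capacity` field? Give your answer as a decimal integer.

`capacity` follows `duration_ms` (1 B), `port` (2 B), `timestamp` (1 B), so it starts at offset 1 + 2 + 1 = 4 and occupies 4 bytes.
Bytes at offsets 4..7: 65 06 8D 41.
Little-endian stores the least-significant byte at the lowest address.
Reassemble most-significant byte first: 41 8D 06 65 → 0x418D0665.
0x418D0665 = 1099761253.

1099761253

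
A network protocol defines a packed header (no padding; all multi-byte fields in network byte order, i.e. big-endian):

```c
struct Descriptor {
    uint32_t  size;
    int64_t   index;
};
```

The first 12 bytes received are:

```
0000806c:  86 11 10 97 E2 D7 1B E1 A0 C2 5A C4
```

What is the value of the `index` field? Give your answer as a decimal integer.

`index` follows `size` (4 bytes), so it starts at byte offset 4 and occupies 8 bytes.
Bytes at offsets 4..11: E2 D7 1B E1 A0 C2 5A C4.
Big-endian: lowest address holds the most-significant byte.
The bytes are already most-significant first: 0xE2D71BE1A0C25AC4.
Top bit is set, so as a signed 64-bit value this is 0xE2D71BE1A0C25AC4 − 2^64 = -2101180045266363708.

-2101180045266363708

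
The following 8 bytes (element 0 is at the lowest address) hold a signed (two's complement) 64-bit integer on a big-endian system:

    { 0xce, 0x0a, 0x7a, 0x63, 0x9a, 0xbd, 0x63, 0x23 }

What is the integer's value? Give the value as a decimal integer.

Big-endian stores the most-significant byte at the lowest address.
The bytes are already most-significant first: 0xCE0A7A639ABD6323.
Top bit is set, so as a signed 64-bit value this is 0xCE0A7A639ABD6323 − 2^64 = -3599930383912836317.

-3599930383912836317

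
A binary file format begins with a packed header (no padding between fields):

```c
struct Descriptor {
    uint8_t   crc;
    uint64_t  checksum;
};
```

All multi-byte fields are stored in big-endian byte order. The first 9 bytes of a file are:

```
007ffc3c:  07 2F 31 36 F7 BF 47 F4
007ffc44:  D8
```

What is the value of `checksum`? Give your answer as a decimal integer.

`checksum` follows `crc` (1 byte), so it starts at byte offset 1 and occupies 8 bytes.
Bytes at offsets 1..8: 2F 31 36 F7 BF 47 F4 D8.
In big-endian order the high byte comes first in memory.
The bytes are already most-significant first: 0x2F3136F7BF47F4D8.
0x2F3136F7BF47F4D8 = 3400559631335421144.

3400559631335421144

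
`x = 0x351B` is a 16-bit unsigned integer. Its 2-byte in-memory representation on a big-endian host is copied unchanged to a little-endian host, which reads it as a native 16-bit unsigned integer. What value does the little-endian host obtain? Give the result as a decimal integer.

Stored big-endian, the bytes at ascending addresses are 35 1B.
Read back as little-endian, the first byte is least significant, giving 0x1B35.
0x1B35 = 6965.

6965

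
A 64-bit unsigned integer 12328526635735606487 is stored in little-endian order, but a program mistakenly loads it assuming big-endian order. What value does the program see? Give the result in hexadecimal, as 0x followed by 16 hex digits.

12328526635735606487 in 64-bit hexadecimal is 0xAB17B9A7E6F664D7.
Stored little-endian, the bytes at ascending addresses are D7 64 F6 E6 A7 B9 17 AB.
Read back as big-endian, the last byte is least significant, giving 0xD764F6E6A7B917AB.

0xD764F6E6A7B917AB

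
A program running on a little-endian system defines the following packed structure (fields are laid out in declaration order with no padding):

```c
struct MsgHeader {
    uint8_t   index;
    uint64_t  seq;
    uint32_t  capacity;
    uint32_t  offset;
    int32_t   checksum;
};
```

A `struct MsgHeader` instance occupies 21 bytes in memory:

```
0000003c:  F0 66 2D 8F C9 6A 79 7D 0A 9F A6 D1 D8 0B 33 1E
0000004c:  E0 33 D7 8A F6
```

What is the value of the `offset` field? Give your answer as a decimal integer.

3760075531

`offset` follows `index` (1 B), `seq` (8 B), `capacity` (4 B), so it starts at offset 1 + 8 + 4 = 13 and occupies 4 bytes.
Bytes at offsets 13..16: 0B 33 1E E0.
In little-endian order the low byte comes first in memory.
Reassemble most-significant byte first: E0 1E 33 0B → 0xE01E330B.
0xE01E330B = 3760075531.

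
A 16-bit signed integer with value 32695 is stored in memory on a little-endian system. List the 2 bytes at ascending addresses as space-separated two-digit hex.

32695 in hexadecimal, padded to 16 bits, is 0x7FB7.
Split into bytes (most-significant first): 7F B7.
Little-endian: lowest address holds the least-significant byte.
So at ascending addresses the bytes are B7 7F.

B7 7F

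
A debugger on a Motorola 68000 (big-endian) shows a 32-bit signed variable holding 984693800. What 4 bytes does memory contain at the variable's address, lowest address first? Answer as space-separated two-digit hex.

3A B1 3C 28

984693800 in hexadecimal, padded to 32 bits, is 0x3AB13C28.
Split into bytes (most-significant first): 3A B1 3C 28.
Big-endian: lowest address holds the most-significant byte.
So the memory order matches the most-significant-first order: 3A B1 3C 28.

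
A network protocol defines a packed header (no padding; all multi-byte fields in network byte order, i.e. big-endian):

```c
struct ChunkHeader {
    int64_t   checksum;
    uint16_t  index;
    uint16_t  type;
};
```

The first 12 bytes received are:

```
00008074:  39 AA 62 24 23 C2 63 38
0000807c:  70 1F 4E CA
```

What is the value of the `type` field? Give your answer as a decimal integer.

`type` follows `checksum` (8 B), `index` (2 B), so it starts at offset 8 + 2 = 10 and occupies 2 bytes.
Bytes at offsets 10..11: 4E CA.
In big-endian order the high byte comes first in memory.
The bytes are already most-significant first: 0x4ECA.
0x4ECA = 20170.

20170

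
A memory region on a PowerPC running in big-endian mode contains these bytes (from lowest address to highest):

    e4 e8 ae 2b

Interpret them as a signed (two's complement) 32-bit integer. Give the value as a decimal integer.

-454513109

Big-endian stores the most-significant byte at the lowest address.
The bytes are already most-significant first: 0xE4E8AE2B.
Top bit is set, so as a signed 32-bit value this is 0xE4E8AE2B − 2^32 = -454513109.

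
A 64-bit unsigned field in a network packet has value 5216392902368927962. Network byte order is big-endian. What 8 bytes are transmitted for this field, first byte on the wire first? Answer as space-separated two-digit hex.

5216392902368927962 in hexadecimal, padded to 64 bits, is 0x486459B50291A0DA.
Split into bytes (most-significant first): 48 64 59 B5 02 91 A0 DA.
In big-endian order the high byte comes first in memory.
So the memory order matches the most-significant-first order: 48 64 59 B5 02 91 A0 DA.

48 64 59 B5 02 91 A0 DA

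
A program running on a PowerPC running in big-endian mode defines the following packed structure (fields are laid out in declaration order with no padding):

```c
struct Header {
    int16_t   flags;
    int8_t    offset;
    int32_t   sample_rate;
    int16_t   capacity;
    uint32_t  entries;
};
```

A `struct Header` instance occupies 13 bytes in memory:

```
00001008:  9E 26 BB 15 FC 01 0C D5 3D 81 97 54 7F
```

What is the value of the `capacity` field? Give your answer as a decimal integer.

-10947

`capacity` follows `flags` (2 B), `offset` (1 B), `sample_rate` (4 B), so it starts at offset 2 + 1 + 4 = 7 and occupies 2 bytes.
Bytes at offsets 7..8: D5 3D.
In big-endian order the high byte comes first in memory.
The bytes are already most-significant first: 0xD53D.
Top bit is set, so as a signed 16-bit value this is 0xD53D − 2^16 = -10947.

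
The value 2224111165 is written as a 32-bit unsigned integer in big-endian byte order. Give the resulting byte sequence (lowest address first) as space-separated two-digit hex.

84 91 3E 3D

2224111165 in hexadecimal, padded to 32 bits, is 0x84913E3D.
Split into bytes (most-significant first): 84 91 3E 3D.
Big-endian: lowest address holds the most-significant byte.
So the memory order matches the most-significant-first order: 84 91 3E 3D.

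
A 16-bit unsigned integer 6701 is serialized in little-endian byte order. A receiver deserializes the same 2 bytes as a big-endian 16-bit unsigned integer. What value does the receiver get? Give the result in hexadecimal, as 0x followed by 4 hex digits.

0x2D1A

6701 in 16-bit hexadecimal is 0x1A2D.
Stored little-endian, the bytes at ascending addresses are 2D 1A.
Read back as big-endian, the last byte is least significant, giving 0x2D1A.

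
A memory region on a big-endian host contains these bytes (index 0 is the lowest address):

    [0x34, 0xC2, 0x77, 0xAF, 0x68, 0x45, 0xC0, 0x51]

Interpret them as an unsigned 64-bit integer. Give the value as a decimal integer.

Big-endian stores the most-significant byte at the lowest address.
The bytes are already most-significant first: 0x34C277AF6845C051.
0x34C277AF6845C051 = 3801732630706503761.

3801732630706503761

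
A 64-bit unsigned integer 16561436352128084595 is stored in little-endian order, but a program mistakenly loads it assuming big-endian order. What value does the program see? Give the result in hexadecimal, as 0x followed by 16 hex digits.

16561436352128084595 in 64-bit hexadecimal is 0xE5D60A9DB2D5EA73.
Stored little-endian, the bytes at ascending addresses are 73 EA D5 B2 9D 0A D6 E5.
Read back as big-endian, the last byte is least significant, giving 0x73EAD5B29D0AD6E5.

0x73EAD5B29D0AD6E5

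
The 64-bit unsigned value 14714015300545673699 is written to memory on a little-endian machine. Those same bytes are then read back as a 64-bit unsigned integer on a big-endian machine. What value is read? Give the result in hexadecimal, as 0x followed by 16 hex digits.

14714015300545673699 in 64-bit hexadecimal is 0xCC32AEF528AFF9E3.
Stored little-endian, the bytes at ascending addresses are E3 F9 AF 28 F5 AE 32 CC.
Read back as big-endian, the last byte is least significant, giving 0xE3F9AF28F5AE32CC.

0xE3F9AF28F5AE32CC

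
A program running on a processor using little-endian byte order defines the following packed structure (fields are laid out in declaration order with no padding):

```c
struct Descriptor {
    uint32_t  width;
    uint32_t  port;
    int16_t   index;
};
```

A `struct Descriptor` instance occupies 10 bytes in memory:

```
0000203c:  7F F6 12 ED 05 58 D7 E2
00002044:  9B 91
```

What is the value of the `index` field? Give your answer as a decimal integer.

`index` follows `width` (4 B), `port` (4 B), so it starts at offset 4 + 4 = 8 and occupies 2 bytes.
Bytes at offsets 8..9: 9B 91.
Little-endian: lowest address holds the least-significant byte.
Reassemble most-significant byte first: 91 9B → 0x919B.
Top bit is set, so as a signed 16-bit value this is 0x919B − 2^16 = -28261.

-28261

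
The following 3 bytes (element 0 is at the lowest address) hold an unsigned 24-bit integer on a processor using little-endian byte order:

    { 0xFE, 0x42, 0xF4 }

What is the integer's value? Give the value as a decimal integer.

In little-endian order the low byte comes first in memory.
Reassemble most-significant byte first: F4 42 FE → 0xF442FE.
0xF442FE = 16007934.

16007934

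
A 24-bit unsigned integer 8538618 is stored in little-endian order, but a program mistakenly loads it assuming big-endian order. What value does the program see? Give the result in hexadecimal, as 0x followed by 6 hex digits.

8538618 in 24-bit hexadecimal is 0x8249FA.
Stored little-endian, the bytes at ascending addresses are FA 49 82.
Read back as big-endian, the last byte is least significant, giving 0xFA4982.

0xFA4982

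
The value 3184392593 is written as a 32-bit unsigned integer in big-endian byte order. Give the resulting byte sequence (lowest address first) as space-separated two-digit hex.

3184392593 in hexadecimal, padded to 32 bits, is 0xBDCDF991.
Split into bytes (most-significant first): BD CD F9 91.
Big-endian stores the most-significant byte at the lowest address.
So the memory order matches the most-significant-first order: BD CD F9 91.

BD CD F9 91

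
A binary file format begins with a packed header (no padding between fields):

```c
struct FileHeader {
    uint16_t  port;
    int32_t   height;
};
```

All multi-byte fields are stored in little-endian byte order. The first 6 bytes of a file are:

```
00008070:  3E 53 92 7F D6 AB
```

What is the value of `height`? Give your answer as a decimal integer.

`height` follows `port` (2 bytes), so it starts at byte offset 2 and occupies 4 bytes.
Bytes at offsets 2..5: 92 7F D6 AB.
Little-endian: lowest address holds the least-significant byte.
Reassemble most-significant byte first: AB D6 7F 92 → 0xABD67F92.
Top bit is set, so as a signed 32-bit value this is 0xABD67F92 − 2^32 = -1412005998.

-1412005998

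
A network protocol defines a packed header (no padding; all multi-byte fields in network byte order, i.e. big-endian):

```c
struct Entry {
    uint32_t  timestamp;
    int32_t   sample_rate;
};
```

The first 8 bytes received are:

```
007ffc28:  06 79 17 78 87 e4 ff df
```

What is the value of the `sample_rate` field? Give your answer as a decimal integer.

`sample_rate` follows `timestamp` (4 bytes), so it starts at byte offset 4 and occupies 4 bytes.
Bytes at offsets 4..7: 87 E4 FF DF.
Big-endian: lowest address holds the most-significant byte.
The bytes are already most-significant first: 0x87E4FFDF.
Top bit is set, so as a signed 32-bit value this is 0x87E4FFDF − 2^32 = -2015035425.

-2015035425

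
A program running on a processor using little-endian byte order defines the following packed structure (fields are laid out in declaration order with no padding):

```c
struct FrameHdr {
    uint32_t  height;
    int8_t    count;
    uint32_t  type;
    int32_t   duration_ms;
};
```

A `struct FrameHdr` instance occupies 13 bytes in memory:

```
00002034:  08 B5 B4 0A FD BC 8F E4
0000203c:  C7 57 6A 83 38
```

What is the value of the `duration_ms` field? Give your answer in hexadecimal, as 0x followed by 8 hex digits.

0x38836A57

`duration_ms` follows `height` (4 B), `count` (1 B), `type` (4 B), so it starts at offset 4 + 1 + 4 = 9 and occupies 4 bytes.
Bytes at offsets 9..12: 57 6A 83 38.
In little-endian order the low byte comes first in memory.
Reassemble most-significant byte first: 38 83 6A 57 → 0x38836A57.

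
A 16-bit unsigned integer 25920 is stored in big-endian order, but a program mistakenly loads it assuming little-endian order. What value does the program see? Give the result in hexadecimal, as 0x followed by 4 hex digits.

25920 in 16-bit hexadecimal is 0x6540.
Stored big-endian, the bytes at ascending addresses are 65 40.
Read back as little-endian, the first byte is least significant, giving 0x4065.

0x4065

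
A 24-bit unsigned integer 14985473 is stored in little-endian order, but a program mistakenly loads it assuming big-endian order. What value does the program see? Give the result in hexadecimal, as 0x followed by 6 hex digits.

14985473 in 24-bit hexadecimal is 0xE4A901.
Stored little-endian, the bytes at ascending addresses are 01 A9 E4.
Read back as big-endian, the last byte is least significant, giving 0x01A9E4.

0x01A9E4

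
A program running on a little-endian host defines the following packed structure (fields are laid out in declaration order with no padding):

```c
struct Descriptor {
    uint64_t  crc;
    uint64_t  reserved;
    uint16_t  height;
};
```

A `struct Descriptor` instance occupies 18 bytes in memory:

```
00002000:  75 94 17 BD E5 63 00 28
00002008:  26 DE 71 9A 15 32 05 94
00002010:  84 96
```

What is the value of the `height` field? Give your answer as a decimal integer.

38532

`height` follows `crc` (8 B), `reserved` (8 B), so it starts at offset 8 + 8 = 16 and occupies 2 bytes.
Bytes at offsets 16..17: 84 96.
In little-endian order the low byte comes first in memory.
Reassemble most-significant byte first: 96 84 → 0x9684.
0x9684 = 38532.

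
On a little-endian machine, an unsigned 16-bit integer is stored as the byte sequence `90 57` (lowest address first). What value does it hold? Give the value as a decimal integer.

Little-endian stores the least-significant byte at the lowest address.
Reassemble most-significant byte first: 57 90 → 0x5790.
0x5790 = 22416.

22416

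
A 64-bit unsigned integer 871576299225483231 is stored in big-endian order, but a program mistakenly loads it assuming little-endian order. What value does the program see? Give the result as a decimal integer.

871576299225483231 in 64-bit hexadecimal is 0x0C187606BDFC07DF.
Stored big-endian, the bytes at ascending addresses are 0C 18 76 06 BD FC 07 DF.
Read back as little-endian, the first byte is least significant, giving 0xDF07FCBD0676180C.
0xDF07FCBD0676180C = 16071091684082325516.

16071091684082325516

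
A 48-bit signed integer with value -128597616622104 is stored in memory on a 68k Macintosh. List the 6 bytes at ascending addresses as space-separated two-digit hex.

8B 0A 88 BE 05 E8

Two's complement of -128597616622104 in 48 bits: 128597616622104 = 0x74F57741FA18; invert → 0x8B0A88BE05E7; add 1 → 0x8B0A88BE05E8.
Split into bytes (most-significant first): 8B 0A 88 BE 05 E8.
Big-endian stores the most-significant byte at the lowest address.
So the memory order matches the most-significant-first order: 8B 0A 88 BE 05 E8.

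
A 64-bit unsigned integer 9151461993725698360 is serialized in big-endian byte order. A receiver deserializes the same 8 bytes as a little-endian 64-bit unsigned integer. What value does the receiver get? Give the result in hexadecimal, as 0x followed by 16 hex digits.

9151461993725698360 in 64-bit hexadecimal is 0x7F0086325F822138.
Stored big-endian, the bytes at ascending addresses are 7F 00 86 32 5F 82 21 38.
Read back as little-endian, the first byte is least significant, giving 0x3821825F3286007F.

0x3821825F3286007F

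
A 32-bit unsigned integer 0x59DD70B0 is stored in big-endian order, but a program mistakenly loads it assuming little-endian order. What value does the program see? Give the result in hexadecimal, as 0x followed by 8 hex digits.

0xB070DD59

Stored big-endian, the bytes at ascending addresses are 59 DD 70 B0.
Read back as little-endian, the first byte is least significant, giving 0xB070DD59.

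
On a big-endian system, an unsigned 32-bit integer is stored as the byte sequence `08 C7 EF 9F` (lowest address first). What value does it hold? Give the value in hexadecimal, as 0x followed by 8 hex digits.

0x08C7EF9F

Big-endian stores the most-significant byte at the lowest address.
The bytes are already most-significant first: 0x08C7EF9F.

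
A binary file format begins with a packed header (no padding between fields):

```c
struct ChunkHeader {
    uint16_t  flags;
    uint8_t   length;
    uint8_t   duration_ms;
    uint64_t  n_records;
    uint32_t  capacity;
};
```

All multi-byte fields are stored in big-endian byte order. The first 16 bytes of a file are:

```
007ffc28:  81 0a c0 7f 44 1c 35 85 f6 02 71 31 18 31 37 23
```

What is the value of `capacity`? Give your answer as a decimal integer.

`capacity` follows `flags` (2 B), `length` (1 B), `duration_ms` (1 B), `n_records` (8 B), so it starts at offset 2 + 1 + 1 + 8 = 12 and occupies 4 bytes.
Bytes at offsets 12..15: 18 31 37 23.
Big-endian: lowest address holds the most-significant byte.
The bytes are already most-significant first: 0x18313723.
0x18313723 = 405878563.

405878563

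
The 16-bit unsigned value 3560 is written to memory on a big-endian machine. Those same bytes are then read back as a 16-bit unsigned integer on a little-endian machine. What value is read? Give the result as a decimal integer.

59405

3560 in 16-bit hexadecimal is 0x0DE8.
Stored big-endian, the bytes at ascending addresses are 0D E8.
Read back as little-endian, the first byte is least significant, giving 0xE80D.
0xE80D = 59405.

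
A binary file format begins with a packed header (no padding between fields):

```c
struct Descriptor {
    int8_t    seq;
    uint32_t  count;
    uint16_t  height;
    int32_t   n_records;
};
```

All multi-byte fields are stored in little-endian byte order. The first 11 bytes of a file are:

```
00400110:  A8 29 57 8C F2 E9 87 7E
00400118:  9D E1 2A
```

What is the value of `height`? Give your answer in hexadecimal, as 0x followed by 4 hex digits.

0x87E9

`height` follows `seq` (1 B), `count` (4 B), so it starts at offset 1 + 4 = 5 and occupies 2 bytes.
Bytes at offsets 5..6: E9 87.
Little-endian: lowest address holds the least-significant byte.
Reassemble most-significant byte first: 87 E9 → 0x87E9.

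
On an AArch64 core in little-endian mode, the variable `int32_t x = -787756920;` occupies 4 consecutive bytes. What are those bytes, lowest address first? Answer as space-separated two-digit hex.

88 C8 0B D1

Two's complement of -787756920 in 32 bits: 787756920 = 0x2EF43778; invert → 0xD10BC887; add 1 → 0xD10BC888.
Split into bytes (most-significant first): D1 0B C8 88.
Little-endian: lowest address holds the least-significant byte.
So at ascending addresses the bytes are 88 C8 0B D1.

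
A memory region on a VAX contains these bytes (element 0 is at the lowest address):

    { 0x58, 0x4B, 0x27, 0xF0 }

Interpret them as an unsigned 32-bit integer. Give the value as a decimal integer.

Little-endian: lowest address holds the least-significant byte.
Reassemble most-significant byte first: F0 27 4B 58 → 0xF0274B58.
0xF0274B58 = 4029107032.

4029107032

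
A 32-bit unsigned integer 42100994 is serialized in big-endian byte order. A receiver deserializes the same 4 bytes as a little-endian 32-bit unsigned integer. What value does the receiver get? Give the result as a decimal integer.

40468994

42100994 in 32-bit hexadecimal is 0x02826902.
Stored big-endian, the bytes at ascending addresses are 02 82 69 02.
Read back as little-endian, the first byte is least significant, giving 0x02698202.
0x02698202 = 40468994.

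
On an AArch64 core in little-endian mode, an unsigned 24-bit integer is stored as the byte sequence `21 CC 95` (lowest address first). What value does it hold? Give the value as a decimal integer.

Little-endian: lowest address holds the least-significant byte.
Reassemble most-significant byte first: 95 CC 21 → 0x95CC21.
0x95CC21 = 9817121.

9817121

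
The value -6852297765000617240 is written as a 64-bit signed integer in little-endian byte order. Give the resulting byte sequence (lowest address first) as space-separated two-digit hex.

Two's complement of -6852297765000617240 in 64 bits: 6852297765000617240 = 0x5F18408322109D18; invert → 0xA0E7BF7CDDEF62E7; add 1 → 0xA0E7BF7CDDEF62E8.
Split into bytes (most-significant first): A0 E7 BF 7C DD EF 62 E8.
Little-endian: lowest address holds the least-significant byte.
So at ascending addresses the bytes are E8 62 EF DD 7C BF E7 A0.

E8 62 EF DD 7C BF E7 A0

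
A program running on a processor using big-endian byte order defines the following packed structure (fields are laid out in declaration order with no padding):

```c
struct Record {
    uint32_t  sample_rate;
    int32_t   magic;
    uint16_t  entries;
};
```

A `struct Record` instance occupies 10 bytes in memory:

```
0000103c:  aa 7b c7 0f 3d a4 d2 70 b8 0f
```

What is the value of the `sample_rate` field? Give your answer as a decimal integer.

`sample_rate` is the first field, at byte offset 0, occupying 4 bytes.
Bytes at offsets 0..3: AA 7B C7 0F.
Big-endian stores the most-significant byte at the lowest address.
The bytes are already most-significant first: 0xAA7BC70F.
0xAA7BC70F = 2860238607.

2860238607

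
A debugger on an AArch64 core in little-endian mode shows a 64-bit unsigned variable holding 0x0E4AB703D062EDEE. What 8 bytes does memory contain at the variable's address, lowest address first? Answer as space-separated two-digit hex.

Split into bytes (most-significant first): 0E 4A B7 03 D0 62 ED EE.
Little-endian: lowest address holds the least-significant byte.
So at ascending addresses the bytes are EE ED 62 D0 03 B7 4A 0E.

EE ED 62 D0 03 B7 4A 0E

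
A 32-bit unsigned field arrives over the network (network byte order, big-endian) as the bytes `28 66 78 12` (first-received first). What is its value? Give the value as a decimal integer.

Big-endian stores the most-significant byte at the lowest address.
The bytes are already most-significant first: 0x28667812.
0x28667812 = 677804050.

677804050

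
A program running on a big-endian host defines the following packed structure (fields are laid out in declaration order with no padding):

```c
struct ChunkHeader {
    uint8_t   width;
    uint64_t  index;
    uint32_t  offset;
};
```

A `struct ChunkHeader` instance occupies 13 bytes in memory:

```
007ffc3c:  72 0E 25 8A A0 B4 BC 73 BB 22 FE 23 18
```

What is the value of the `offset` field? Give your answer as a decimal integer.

587080472

`offset` follows `width` (1 B), `index` (8 B), so it starts at offset 1 + 8 = 9 and occupies 4 bytes.
Bytes at offsets 9..12: 22 FE 23 18.
In big-endian order the high byte comes first in memory.
The bytes are already most-significant first: 0x22FE2318.
0x22FE2318 = 587080472.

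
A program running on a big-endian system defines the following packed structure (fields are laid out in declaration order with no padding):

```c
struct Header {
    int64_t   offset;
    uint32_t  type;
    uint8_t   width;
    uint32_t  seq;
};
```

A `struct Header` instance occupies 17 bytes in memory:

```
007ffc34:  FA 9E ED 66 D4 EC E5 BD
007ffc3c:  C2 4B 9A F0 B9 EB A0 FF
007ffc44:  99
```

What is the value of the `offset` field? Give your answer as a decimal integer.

-387611491992541763

`offset` is the first field, at byte offset 0, occupying 8 bytes.
Bytes at offsets 0..7: FA 9E ED 66 D4 EC E5 BD.
In big-endian order the high byte comes first in memory.
The bytes are already most-significant first: 0xFA9EED66D4ECE5BD.
Top bit is set, so as a signed 64-bit value this is 0xFA9EED66D4ECE5BD − 2^64 = -387611491992541763.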